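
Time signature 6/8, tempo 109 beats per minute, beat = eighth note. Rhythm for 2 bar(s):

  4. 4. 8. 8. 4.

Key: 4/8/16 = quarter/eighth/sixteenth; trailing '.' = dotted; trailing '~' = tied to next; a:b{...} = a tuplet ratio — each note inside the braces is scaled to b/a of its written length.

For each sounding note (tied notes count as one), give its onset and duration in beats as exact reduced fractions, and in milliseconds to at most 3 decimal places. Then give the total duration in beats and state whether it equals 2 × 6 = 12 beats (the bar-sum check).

1) 0.0ms=0b +1651.376ms=3b
2) 1651.376ms=3b +1651.376ms=3b
3) 3302.752ms=6b +825.688ms=3/2b
4) 4128.44ms=15/2b +825.688ms=3/2b
5) 4954.128ms=9b +1651.376ms=3b
Σ=12b of 12 (109bpm 6/8) — PASS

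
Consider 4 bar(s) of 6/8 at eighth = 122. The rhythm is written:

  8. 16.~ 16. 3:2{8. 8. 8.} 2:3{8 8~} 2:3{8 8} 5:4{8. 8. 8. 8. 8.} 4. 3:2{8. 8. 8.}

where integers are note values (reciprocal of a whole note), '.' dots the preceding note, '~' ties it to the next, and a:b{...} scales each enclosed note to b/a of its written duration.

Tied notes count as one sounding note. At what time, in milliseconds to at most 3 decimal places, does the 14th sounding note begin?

note 14 onset = 18b = 8852.459ms

1. 0.0ms @ 0 + 737.705ms (3/2)
2. 737.705ms @ 3/2 + 737.705ms (3/2)
3. 1475.41ms @ 3 + 491.803ms (1)
4. 1967.213ms @ 4 + 491.803ms (1)
5. 2459.016ms @ 5 + 491.803ms (1)
6. 2950.82ms @ 6 + 737.705ms (3/2)
7. 3688.525ms @ 15/2 + 1475.41ms (3)
8. 5163.934ms @ 21/2 + 737.705ms (3/2)
9. 5901.639ms @ 12 + 590.164ms (6/5)
10. 6491.803ms @ 66/5 + 590.164ms (6/5)
11. 7081.967ms @ 72/5 + 590.164ms (6/5)
12. 7672.131ms @ 78/5 + 590.164ms (6/5)
13. 8262.295ms @ 84/5 + 590.164ms (6/5)
14. 8852.459ms @ 18 + 1475.41ms (3)
15. 10327.869ms @ 21 + 491.803ms (1)
16. 10819.672ms @ 22 + 491.803ms (1)
17. 11311.475ms @ 23 + 491.803ms (1)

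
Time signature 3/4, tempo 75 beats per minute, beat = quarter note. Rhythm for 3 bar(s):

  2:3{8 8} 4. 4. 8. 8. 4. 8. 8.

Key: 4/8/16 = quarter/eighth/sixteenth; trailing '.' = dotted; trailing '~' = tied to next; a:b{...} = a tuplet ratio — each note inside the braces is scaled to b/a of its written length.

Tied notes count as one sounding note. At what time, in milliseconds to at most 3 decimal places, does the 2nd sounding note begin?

1. 0.0ms @ 0 + 600.0ms (3/4)
2. 600.0ms @ 3/4 + 600.0ms (3/4)
3. 1200.0ms @ 3/2 + 1200.0ms (3/2)
4. 2400.0ms @ 3 + 1200.0ms (3/2)
5. 3600.0ms @ 9/2 + 600.0ms (3/4)
6. 4200.0ms @ 21/4 + 600.0ms (3/4)
7. 4800.0ms @ 6 + 1200.0ms (3/2)
8. 6000.0ms @ 15/2 + 600.0ms (3/4)
9. 6600.0ms @ 33/4 + 600.0ms (3/4)

note 2 onset = 3/4b = 600.0ms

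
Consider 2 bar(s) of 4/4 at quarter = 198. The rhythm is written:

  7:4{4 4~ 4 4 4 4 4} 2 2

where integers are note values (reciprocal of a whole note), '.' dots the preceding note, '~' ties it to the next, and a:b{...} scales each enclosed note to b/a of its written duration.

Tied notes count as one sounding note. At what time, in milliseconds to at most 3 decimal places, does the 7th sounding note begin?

note 7 onset = 4b = 1212.121ms

1. 0.0ms @ 0 + 173.16ms (4/7)
2. 173.16ms @ 4/7 + 346.32ms (8/7)
3. 519.481ms @ 12/7 + 173.16ms (4/7)
4. 692.641ms @ 16/7 + 173.16ms (4/7)
5. 865.801ms @ 20/7 + 173.16ms (4/7)
6. 1038.961ms @ 24/7 + 173.16ms (4/7)
7. 1212.121ms @ 4 + 606.061ms (2)
8. 1818.182ms @ 6 + 606.061ms (2)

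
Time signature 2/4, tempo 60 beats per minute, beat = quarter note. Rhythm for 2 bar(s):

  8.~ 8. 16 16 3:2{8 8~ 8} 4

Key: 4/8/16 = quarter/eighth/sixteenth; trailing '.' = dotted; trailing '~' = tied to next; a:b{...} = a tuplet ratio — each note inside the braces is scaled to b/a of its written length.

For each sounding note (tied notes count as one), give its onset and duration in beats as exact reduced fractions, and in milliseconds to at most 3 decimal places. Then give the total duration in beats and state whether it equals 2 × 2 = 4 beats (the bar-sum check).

1) 0.0ms=0b +1500.0ms=3/2b
2) 1500.0ms=3/2b +250.0ms=1/4b
3) 1750.0ms=7/4b +250.0ms=1/4b
4) 2000.0ms=2b +333.333ms=1/3b
5) 2333.333ms=7/3b +666.667ms=2/3b
6) 3000.0ms=3b +1000.0ms=1b
Σ=4b of 4 (60bpm 2/4) — PASS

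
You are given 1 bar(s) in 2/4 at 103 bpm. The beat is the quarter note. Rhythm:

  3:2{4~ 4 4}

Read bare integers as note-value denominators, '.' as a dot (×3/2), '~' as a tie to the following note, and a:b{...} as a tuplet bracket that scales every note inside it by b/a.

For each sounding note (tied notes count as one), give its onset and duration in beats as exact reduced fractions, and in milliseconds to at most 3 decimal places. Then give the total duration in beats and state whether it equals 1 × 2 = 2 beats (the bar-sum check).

1) 0.0ms=0b +776.699ms=4/3b
2) 776.699ms=4/3b +388.35ms=2/3b
Σ=2b of 2 (103bpm 2/4) — PASS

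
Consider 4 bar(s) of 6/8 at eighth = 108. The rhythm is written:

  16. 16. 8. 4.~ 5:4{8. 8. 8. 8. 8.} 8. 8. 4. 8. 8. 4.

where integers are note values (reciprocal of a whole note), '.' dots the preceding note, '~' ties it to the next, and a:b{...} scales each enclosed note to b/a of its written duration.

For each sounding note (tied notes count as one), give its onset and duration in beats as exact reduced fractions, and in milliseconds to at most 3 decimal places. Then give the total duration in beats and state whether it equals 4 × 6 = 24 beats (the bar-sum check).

1) 0.0ms=0b +416.667ms=3/4b
2) 416.667ms=3/4b +416.667ms=3/4b
3) 833.333ms=3/2b +833.333ms=3/2b
4) 1666.667ms=3b +2333.333ms=21/5b
5) 4000.0ms=36/5b +666.667ms=6/5b
6) 4666.667ms=42/5b +666.667ms=6/5b
7) 5333.333ms=48/5b +666.667ms=6/5b
8) 6000.0ms=54/5b +666.667ms=6/5b
9) 6666.667ms=12b +833.333ms=3/2b
10) 7500.0ms=27/2b +833.333ms=3/2b
11) 8333.333ms=15b +1666.667ms=3b
12) 10000.0ms=18b +833.333ms=3/2b
13) 10833.333ms=39/2b +833.333ms=3/2b
14) 11666.667ms=21b +1666.667ms=3b
Σ=24b of 24 (108bpm 6/8) — PASS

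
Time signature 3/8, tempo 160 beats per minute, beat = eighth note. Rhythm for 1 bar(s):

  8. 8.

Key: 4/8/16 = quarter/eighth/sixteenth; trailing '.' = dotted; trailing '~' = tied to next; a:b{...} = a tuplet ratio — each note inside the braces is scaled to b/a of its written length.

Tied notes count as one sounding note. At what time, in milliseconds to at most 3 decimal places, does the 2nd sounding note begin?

1. 0.0ms @ 0 + 562.5ms (3/2)
2. 562.5ms @ 3/2 + 562.5ms (3/2)

note 2 onset = 3/2b = 562.5ms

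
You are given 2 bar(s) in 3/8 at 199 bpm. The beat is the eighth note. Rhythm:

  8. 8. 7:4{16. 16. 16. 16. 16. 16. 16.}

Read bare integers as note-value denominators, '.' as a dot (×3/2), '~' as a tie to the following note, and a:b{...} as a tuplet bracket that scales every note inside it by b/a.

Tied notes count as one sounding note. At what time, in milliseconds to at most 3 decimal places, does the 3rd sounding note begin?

note 3 onset = 3b = 904.523ms

1. 0.0ms @ 0 + 452.261ms (3/2)
2. 452.261ms @ 3/2 + 452.261ms (3/2)
3. 904.523ms @ 3 + 129.218ms (3/7)
4. 1033.74ms @ 24/7 + 129.218ms (3/7)
5. 1162.958ms @ 27/7 + 129.218ms (3/7)
6. 1292.175ms @ 30/7 + 129.218ms (3/7)
7. 1421.393ms @ 33/7 + 129.218ms (3/7)
8. 1550.61ms @ 36/7 + 129.218ms (3/7)
9. 1679.828ms @ 39/7 + 129.218ms (3/7)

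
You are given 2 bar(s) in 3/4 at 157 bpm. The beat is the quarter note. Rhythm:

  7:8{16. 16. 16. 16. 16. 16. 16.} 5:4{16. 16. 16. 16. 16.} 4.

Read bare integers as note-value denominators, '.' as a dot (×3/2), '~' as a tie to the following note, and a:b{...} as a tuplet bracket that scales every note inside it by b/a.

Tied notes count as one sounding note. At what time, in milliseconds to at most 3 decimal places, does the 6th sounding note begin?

1. 0.0ms @ 0 + 163.785ms (3/7)
2. 163.785ms @ 3/7 + 163.785ms (3/7)
3. 327.571ms @ 6/7 + 163.785ms (3/7)
4. 491.356ms @ 9/7 + 163.785ms (3/7)
5. 655.141ms @ 12/7 + 163.785ms (3/7)
6. 818.926ms @ 15/7 + 163.785ms (3/7)
7. 982.712ms @ 18/7 + 163.785ms (3/7)
8. 1146.497ms @ 3 + 114.65ms (3/10)
9. 1261.146ms @ 33/10 + 114.65ms (3/10)
10. 1375.796ms @ 18/5 + 114.65ms (3/10)
11. 1490.446ms @ 39/10 + 114.65ms (3/10)
12. 1605.096ms @ 21/5 + 114.65ms (3/10)
13. 1719.745ms @ 9/2 + 573.248ms (3/2)

note 6 onset = 15/7b = 818.926ms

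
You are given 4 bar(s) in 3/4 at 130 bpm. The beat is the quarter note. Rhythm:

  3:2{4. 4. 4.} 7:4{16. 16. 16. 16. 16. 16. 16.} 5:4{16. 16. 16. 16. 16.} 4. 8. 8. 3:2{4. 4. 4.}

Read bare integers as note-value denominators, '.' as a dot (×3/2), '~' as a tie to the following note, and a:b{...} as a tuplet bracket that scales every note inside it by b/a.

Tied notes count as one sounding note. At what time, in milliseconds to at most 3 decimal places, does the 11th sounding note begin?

note 11 onset = 9/2b = 2076.923ms

1. 0.0ms @ 0 + 461.538ms (1)
2. 461.538ms @ 1 + 461.538ms (1)
3. 923.077ms @ 2 + 461.538ms (1)
4. 1384.615ms @ 3 + 98.901ms (3/14)
5. 1483.516ms @ 45/14 + 98.901ms (3/14)
6. 1582.418ms @ 24/7 + 98.901ms (3/14)
7. 1681.319ms @ 51/14 + 98.901ms (3/14)
8. 1780.22ms @ 27/7 + 98.901ms (3/14)
9. 1879.121ms @ 57/14 + 98.901ms (3/14)
10. 1978.022ms @ 30/7 + 98.901ms (3/14)
11. 2076.923ms @ 9/2 + 138.462ms (3/10)
12. 2215.385ms @ 24/5 + 138.462ms (3/10)
13. 2353.846ms @ 51/10 + 138.462ms (3/10)
14. 2492.308ms @ 27/5 + 138.462ms (3/10)
15. 2630.769ms @ 57/10 + 138.462ms (3/10)
16. 2769.231ms @ 6 + 692.308ms (3/2)
17. 3461.538ms @ 15/2 + 346.154ms (3/4)
18. 3807.692ms @ 33/4 + 346.154ms (3/4)
19. 4153.846ms @ 9 + 461.538ms (1)
20. 4615.385ms @ 10 + 461.538ms (1)
21. 5076.923ms @ 11 + 461.538ms (1)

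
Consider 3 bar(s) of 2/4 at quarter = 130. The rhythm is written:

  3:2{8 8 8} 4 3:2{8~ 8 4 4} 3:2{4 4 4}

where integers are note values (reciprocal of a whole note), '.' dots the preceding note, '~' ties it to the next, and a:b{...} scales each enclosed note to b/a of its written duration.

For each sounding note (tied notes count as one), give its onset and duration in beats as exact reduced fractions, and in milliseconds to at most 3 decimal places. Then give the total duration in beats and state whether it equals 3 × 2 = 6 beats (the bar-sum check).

1) 0.0ms=0b +153.846ms=1/3b
2) 153.846ms=1/3b +153.846ms=1/3b
3) 307.692ms=2/3b +153.846ms=1/3b
4) 461.538ms=1b +461.538ms=1b
5) 923.077ms=2b +307.692ms=2/3b
6) 1230.769ms=8/3b +307.692ms=2/3b
7) 1538.462ms=10/3b +307.692ms=2/3b
8) 1846.154ms=4b +307.692ms=2/3b
9) 2153.846ms=14/3b +307.692ms=2/3b
10) 2461.538ms=16/3b +307.692ms=2/3b
Σ=6b of 6 (130bpm 2/4) — PASS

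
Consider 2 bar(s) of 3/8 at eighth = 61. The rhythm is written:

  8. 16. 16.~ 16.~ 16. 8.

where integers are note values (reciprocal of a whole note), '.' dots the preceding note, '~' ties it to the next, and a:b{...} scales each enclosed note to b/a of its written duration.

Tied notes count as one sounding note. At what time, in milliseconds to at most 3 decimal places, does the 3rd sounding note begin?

note 3 onset = 9/4b = 2213.115ms

1. 0.0ms @ 0 + 1475.41ms (3/2)
2. 1475.41ms @ 3/2 + 737.705ms (3/4)
3. 2213.115ms @ 9/4 + 2213.115ms (9/4)
4. 4426.23ms @ 9/2 + 1475.41ms (3/2)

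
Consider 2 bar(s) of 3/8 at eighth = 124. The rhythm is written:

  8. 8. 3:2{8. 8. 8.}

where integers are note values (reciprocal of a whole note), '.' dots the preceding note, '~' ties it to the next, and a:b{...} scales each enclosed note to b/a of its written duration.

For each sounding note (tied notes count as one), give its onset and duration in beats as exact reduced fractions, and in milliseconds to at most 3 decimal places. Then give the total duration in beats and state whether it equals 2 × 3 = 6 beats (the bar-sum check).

1) 0.0ms=0b +725.806ms=3/2b
2) 725.806ms=3/2b +725.806ms=3/2b
3) 1451.613ms=3b +483.871ms=1b
4) 1935.484ms=4b +483.871ms=1b
5) 2419.355ms=5b +483.871ms=1b
Σ=6b of 6 (124bpm 3/8) — PASS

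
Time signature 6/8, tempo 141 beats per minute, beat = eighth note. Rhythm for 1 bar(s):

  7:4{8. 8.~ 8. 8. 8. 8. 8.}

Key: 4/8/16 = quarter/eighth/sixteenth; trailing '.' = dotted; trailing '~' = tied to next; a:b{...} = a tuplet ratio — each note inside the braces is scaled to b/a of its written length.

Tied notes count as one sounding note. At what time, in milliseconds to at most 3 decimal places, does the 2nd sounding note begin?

1. 0.0ms @ 0 + 364.742ms (6/7)
2. 364.742ms @ 6/7 + 729.483ms (12/7)
3. 1094.225ms @ 18/7 + 364.742ms (6/7)
4. 1458.967ms @ 24/7 + 364.742ms (6/7)
5. 1823.708ms @ 30/7 + 364.742ms (6/7)
6. 2188.45ms @ 36/7 + 364.742ms (6/7)

note 2 onset = 6/7b = 364.742ms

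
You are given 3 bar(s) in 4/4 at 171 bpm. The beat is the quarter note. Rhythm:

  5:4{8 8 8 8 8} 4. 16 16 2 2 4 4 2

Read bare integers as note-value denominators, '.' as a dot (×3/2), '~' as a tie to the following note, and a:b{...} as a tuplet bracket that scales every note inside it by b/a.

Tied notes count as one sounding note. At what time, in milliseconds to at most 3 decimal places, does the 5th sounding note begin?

1. 0.0ms @ 0 + 140.351ms (2/5)
2. 140.351ms @ 2/5 + 140.351ms (2/5)
3. 280.702ms @ 4/5 + 140.351ms (2/5)
4. 421.053ms @ 6/5 + 140.351ms (2/5)
5. 561.404ms @ 8/5 + 140.351ms (2/5)
6. 701.754ms @ 2 + 526.316ms (3/2)
7. 1228.07ms @ 7/2 + 87.719ms (1/4)
8. 1315.789ms @ 15/4 + 87.719ms (1/4)
9. 1403.509ms @ 4 + 701.754ms (2)
10. 2105.263ms @ 6 + 701.754ms (2)
11. 2807.018ms @ 8 + 350.877ms (1)
12. 3157.895ms @ 9 + 350.877ms (1)
13. 3508.772ms @ 10 + 701.754ms (2)

note 5 onset = 8/5b = 561.404ms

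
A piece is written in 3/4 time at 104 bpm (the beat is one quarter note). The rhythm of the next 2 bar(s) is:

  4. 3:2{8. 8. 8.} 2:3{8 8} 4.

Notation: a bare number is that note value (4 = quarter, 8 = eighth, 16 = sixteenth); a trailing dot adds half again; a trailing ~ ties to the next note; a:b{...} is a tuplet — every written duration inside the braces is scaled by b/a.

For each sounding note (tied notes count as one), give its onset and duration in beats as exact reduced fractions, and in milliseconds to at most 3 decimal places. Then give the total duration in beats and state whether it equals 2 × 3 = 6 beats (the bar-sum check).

1) 0.0ms=0b +865.385ms=3/2b
2) 865.385ms=3/2b +288.462ms=1/2b
3) 1153.846ms=2b +288.462ms=1/2b
4) 1442.308ms=5/2b +288.462ms=1/2b
5) 1730.769ms=3b +432.692ms=3/4b
6) 2163.462ms=15/4b +432.692ms=3/4b
7) 2596.154ms=9/2b +865.385ms=3/2b
Σ=6b of 6 (104bpm 3/4) — PASS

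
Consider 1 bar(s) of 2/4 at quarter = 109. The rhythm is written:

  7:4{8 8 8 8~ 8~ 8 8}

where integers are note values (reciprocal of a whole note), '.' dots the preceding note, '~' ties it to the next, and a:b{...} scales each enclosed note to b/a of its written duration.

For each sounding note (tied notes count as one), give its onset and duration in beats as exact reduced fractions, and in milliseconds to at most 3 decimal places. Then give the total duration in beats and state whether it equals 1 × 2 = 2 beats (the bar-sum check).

1) 0.0ms=0b +157.274ms=2/7b
2) 157.274ms=2/7b +157.274ms=2/7b
3) 314.548ms=4/7b +157.274ms=2/7b
4) 471.822ms=6/7b +471.822ms=6/7b
5) 943.644ms=12/7b +157.274ms=2/7b
Σ=2b of 2 (109bpm 2/4) — PASS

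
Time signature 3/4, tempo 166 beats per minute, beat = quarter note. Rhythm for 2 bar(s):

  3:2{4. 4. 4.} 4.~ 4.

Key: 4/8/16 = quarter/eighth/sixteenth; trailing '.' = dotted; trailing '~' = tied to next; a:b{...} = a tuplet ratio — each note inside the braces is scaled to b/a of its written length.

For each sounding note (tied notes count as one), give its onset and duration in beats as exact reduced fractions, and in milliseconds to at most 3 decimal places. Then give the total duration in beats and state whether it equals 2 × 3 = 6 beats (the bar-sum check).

1) 0.0ms=0b +361.446ms=1b
2) 361.446ms=1b +361.446ms=1b
3) 722.892ms=2b +361.446ms=1b
4) 1084.337ms=3b +1084.337ms=3b
Σ=6b of 6 (166bpm 3/4) — PASS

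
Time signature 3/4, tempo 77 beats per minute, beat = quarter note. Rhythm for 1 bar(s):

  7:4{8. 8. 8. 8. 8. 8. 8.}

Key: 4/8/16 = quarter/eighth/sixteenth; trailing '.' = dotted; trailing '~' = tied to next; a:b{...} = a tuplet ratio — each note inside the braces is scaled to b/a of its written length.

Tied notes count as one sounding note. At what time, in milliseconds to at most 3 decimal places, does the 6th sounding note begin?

note 6 onset = 15/7b = 1669.759ms

1. 0.0ms @ 0 + 333.952ms (3/7)
2. 333.952ms @ 3/7 + 333.952ms (3/7)
3. 667.904ms @ 6/7 + 333.952ms (3/7)
4. 1001.855ms @ 9/7 + 333.952ms (3/7)
5. 1335.807ms @ 12/7 + 333.952ms (3/7)
6. 1669.759ms @ 15/7 + 333.952ms (3/7)
7. 2003.711ms @ 18/7 + 333.952ms (3/7)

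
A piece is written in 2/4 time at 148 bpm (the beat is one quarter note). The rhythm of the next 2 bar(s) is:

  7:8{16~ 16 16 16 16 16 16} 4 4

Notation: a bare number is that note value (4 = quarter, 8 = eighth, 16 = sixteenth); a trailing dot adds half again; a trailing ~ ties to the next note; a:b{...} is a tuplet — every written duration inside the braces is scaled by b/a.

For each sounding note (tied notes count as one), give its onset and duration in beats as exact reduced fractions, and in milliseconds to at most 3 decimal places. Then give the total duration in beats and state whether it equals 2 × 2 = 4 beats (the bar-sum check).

1) 0.0ms=0b +231.66ms=4/7b
2) 231.66ms=4/7b +115.83ms=2/7b
3) 347.49ms=6/7b +115.83ms=2/7b
4) 463.32ms=8/7b +115.83ms=2/7b
5) 579.151ms=10/7b +115.83ms=2/7b
6) 694.981ms=12/7b +115.83ms=2/7b
7) 810.811ms=2b +405.405ms=1b
8) 1216.216ms=3b +405.405ms=1b
Σ=4b of 4 (148bpm 2/4) — PASS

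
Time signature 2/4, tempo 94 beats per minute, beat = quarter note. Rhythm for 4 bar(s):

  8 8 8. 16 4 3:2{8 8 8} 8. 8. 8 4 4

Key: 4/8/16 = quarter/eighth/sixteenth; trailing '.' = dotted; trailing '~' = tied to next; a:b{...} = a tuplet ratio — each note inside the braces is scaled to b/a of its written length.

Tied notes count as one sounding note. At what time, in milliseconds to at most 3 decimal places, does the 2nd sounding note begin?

1. 0.0ms @ 0 + 319.149ms (1/2)
2. 319.149ms @ 1/2 + 319.149ms (1/2)
3. 638.298ms @ 1 + 478.723ms (3/4)
4. 1117.021ms @ 7/4 + 159.574ms (1/4)
5. 1276.596ms @ 2 + 638.298ms (1)
6. 1914.894ms @ 3 + 212.766ms (1/3)
7. 2127.66ms @ 10/3 + 212.766ms (1/3)
8. 2340.426ms @ 11/3 + 212.766ms (1/3)
9. 2553.191ms @ 4 + 478.723ms (3/4)
10. 3031.915ms @ 19/4 + 478.723ms (3/4)
11. 3510.638ms @ 11/2 + 319.149ms (1/2)
12. 3829.787ms @ 6 + 638.298ms (1)
13. 4468.085ms @ 7 + 638.298ms (1)

note 2 onset = 1/2b = 319.149ms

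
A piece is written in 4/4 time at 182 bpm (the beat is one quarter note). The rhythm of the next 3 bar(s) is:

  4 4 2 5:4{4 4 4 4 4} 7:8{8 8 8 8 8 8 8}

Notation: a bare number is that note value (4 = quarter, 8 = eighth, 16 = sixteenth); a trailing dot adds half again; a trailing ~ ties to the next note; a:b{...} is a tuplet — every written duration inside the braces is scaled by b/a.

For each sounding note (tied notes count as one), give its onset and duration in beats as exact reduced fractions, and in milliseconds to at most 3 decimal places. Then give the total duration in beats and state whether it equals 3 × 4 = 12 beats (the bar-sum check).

1) 0.0ms=0b +329.67ms=1b
2) 329.67ms=1b +329.67ms=1b
3) 659.341ms=2b +659.341ms=2b
4) 1318.681ms=4b +263.736ms=4/5b
5) 1582.418ms=24/5b +263.736ms=4/5b
6) 1846.154ms=28/5b +263.736ms=4/5b
7) 2109.89ms=32/5b +263.736ms=4/5b
8) 2373.626ms=36/5b +263.736ms=4/5b
9) 2637.363ms=8b +188.383ms=4/7b
10) 2825.746ms=60/7b +188.383ms=4/7b
11) 3014.129ms=64/7b +188.383ms=4/7b
12) 3202.512ms=68/7b +188.383ms=4/7b
13) 3390.895ms=72/7b +188.383ms=4/7b
14) 3579.278ms=76/7b +188.383ms=4/7b
15) 3767.661ms=80/7b +188.383ms=4/7b
Σ=12b of 12 (182bpm 4/4) — PASS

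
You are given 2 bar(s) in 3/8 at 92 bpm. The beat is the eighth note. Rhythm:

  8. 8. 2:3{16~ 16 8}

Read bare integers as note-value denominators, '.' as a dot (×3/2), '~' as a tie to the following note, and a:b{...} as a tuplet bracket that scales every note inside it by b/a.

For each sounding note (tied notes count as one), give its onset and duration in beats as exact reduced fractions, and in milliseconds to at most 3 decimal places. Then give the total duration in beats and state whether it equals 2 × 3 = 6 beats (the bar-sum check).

1) 0.0ms=0b +978.261ms=3/2b
2) 978.261ms=3/2b +978.261ms=3/2b
3) 1956.522ms=3b +978.261ms=3/2b
4) 2934.783ms=9/2b +978.261ms=3/2b
Σ=6b of 6 (92bpm 3/8) — PASS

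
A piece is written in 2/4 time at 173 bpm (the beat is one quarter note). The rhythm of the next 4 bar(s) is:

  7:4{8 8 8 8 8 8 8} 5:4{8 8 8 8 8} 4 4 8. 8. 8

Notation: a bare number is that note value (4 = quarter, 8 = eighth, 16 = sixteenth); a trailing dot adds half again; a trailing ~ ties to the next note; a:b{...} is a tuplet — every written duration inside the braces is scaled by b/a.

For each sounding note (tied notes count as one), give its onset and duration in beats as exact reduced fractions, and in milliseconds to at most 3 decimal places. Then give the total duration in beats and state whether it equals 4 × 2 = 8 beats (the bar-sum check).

1) 0.0ms=0b +99.092ms=2/7b
2) 99.092ms=2/7b +99.092ms=2/7b
3) 198.183ms=4/7b +99.092ms=2/7b
4) 297.275ms=6/7b +99.092ms=2/7b
5) 396.367ms=8/7b +99.092ms=2/7b
6) 495.458ms=10/7b +99.092ms=2/7b
7) 594.55ms=12/7b +99.092ms=2/7b
8) 693.642ms=2b +138.728ms=2/5b
9) 832.37ms=12/5b +138.728ms=2/5b
10) 971.098ms=14/5b +138.728ms=2/5b
11) 1109.827ms=16/5b +138.728ms=2/5b
12) 1248.555ms=18/5b +138.728ms=2/5b
13) 1387.283ms=4b +346.821ms=1b
14) 1734.104ms=5b +346.821ms=1b
15) 2080.925ms=6b +260.116ms=3/4b
16) 2341.04ms=27/4b +260.116ms=3/4b
17) 2601.156ms=15/2b +173.41ms=1/2b
Σ=8b of 8 (173bpm 2/4) — PASS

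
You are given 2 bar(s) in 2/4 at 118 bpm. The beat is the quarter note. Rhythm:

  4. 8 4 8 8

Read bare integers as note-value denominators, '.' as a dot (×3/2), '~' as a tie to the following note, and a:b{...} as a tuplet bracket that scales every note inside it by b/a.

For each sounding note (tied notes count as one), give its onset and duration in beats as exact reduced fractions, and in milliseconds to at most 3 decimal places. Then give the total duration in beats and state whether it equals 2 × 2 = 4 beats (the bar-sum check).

1) 0.0ms=0b +762.712ms=3/2b
2) 762.712ms=3/2b +254.237ms=1/2b
3) 1016.949ms=2b +508.475ms=1b
4) 1525.424ms=3b +254.237ms=1/2b
5) 1779.661ms=7/2b +254.237ms=1/2b
Σ=4b of 4 (118bpm 2/4) — PASS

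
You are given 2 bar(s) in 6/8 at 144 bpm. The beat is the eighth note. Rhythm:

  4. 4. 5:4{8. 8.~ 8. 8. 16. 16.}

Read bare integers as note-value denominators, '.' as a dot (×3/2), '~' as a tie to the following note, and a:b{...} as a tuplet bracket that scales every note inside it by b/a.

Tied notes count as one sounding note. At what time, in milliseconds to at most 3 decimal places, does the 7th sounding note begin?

1. 0.0ms @ 0 + 1250.0ms (3)
2. 1250.0ms @ 3 + 1250.0ms (3)
3. 2500.0ms @ 6 + 500.0ms (6/5)
4. 3000.0ms @ 36/5 + 1000.0ms (12/5)
5. 4000.0ms @ 48/5 + 500.0ms (6/5)
6. 4500.0ms @ 54/5 + 250.0ms (3/5)
7. 4750.0ms @ 57/5 + 250.0ms (3/5)

note 7 onset = 57/5b = 4750.0ms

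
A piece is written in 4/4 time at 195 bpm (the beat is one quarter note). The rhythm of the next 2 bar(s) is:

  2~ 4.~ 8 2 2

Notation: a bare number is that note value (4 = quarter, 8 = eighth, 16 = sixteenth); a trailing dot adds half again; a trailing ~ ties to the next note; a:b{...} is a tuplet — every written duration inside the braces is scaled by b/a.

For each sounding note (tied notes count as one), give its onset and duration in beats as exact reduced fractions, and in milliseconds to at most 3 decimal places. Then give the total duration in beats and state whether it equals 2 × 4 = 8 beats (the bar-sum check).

1) 0.0ms=0b +1230.769ms=4b
2) 1230.769ms=4b +615.385ms=2b
3) 1846.154ms=6b +615.385ms=2b
Σ=8b of 8 (195bpm 4/4) — PASS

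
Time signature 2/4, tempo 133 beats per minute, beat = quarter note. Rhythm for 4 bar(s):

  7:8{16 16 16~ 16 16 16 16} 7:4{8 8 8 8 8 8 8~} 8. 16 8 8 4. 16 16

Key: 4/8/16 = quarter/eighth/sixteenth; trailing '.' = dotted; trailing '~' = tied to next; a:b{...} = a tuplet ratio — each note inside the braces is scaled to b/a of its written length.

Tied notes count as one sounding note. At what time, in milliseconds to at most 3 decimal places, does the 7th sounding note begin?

note 7 onset = 2b = 902.256ms

1. 0.0ms @ 0 + 128.894ms (2/7)
2. 128.894ms @ 2/7 + 128.894ms (2/7)
3. 257.787ms @ 4/7 + 257.787ms (4/7)
4. 515.575ms @ 8/7 + 128.894ms (2/7)
5. 644.468ms @ 10/7 + 128.894ms (2/7)
6. 773.362ms @ 12/7 + 128.894ms (2/7)
7. 902.256ms @ 2 + 128.894ms (2/7)
8. 1031.149ms @ 16/7 + 128.894ms (2/7)
9. 1160.043ms @ 18/7 + 128.894ms (2/7)
10. 1288.937ms @ 20/7 + 128.894ms (2/7)
11. 1417.83ms @ 22/7 + 128.894ms (2/7)
12. 1546.724ms @ 24/7 + 128.894ms (2/7)
13. 1675.618ms @ 26/7 + 467.24ms (29/28)
14. 2142.857ms @ 19/4 + 112.782ms (1/4)
15. 2255.639ms @ 5 + 225.564ms (1/2)
16. 2481.203ms @ 11/2 + 225.564ms (1/2)
17. 2706.767ms @ 6 + 676.692ms (3/2)
18. 3383.459ms @ 15/2 + 112.782ms (1/4)
19. 3496.241ms @ 31/4 + 112.782ms (1/4)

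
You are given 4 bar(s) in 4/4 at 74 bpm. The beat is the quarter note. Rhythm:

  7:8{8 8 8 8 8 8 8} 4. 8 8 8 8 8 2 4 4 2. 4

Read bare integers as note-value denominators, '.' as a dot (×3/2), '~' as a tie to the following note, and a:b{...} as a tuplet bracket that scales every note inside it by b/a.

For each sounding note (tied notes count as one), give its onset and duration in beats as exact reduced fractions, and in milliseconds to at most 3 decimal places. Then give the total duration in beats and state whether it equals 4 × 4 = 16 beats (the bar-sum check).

1) 0.0ms=0b +463.32ms=4/7b
2) 463.32ms=4/7b +463.32ms=4/7b
3) 926.641ms=8/7b +463.32ms=4/7b
4) 1389.961ms=12/7b +463.32ms=4/7b
5) 1853.282ms=16/7b +463.32ms=4/7b
6) 2316.602ms=20/7b +463.32ms=4/7b
7) 2779.923ms=24/7b +463.32ms=4/7b
8) 3243.243ms=4b +1216.216ms=3/2b
9) 4459.459ms=11/2b +405.405ms=1/2b
10) 4864.865ms=6b +405.405ms=1/2b
11) 5270.27ms=13/2b +405.405ms=1/2b
12) 5675.676ms=7b +405.405ms=1/2b
13) 6081.081ms=15/2b +405.405ms=1/2b
14) 6486.486ms=8b +1621.622ms=2b
15) 8108.108ms=10b +810.811ms=1b
16) 8918.919ms=11b +810.811ms=1b
17) 9729.73ms=12b +2432.432ms=3b
18) 12162.162ms=15b +810.811ms=1b
Σ=16b of 16 (74bpm 4/4) — PASS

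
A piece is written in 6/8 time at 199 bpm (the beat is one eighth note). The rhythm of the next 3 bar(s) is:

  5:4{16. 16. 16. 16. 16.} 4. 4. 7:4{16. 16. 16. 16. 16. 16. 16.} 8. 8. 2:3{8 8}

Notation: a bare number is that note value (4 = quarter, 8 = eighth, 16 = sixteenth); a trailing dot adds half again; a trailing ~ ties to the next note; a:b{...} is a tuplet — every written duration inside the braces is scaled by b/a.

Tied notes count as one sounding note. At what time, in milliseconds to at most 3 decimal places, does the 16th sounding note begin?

1. 0.0ms @ 0 + 180.905ms (3/5)
2. 180.905ms @ 3/5 + 180.905ms (3/5)
3. 361.809ms @ 6/5 + 180.905ms (3/5)
4. 542.714ms @ 9/5 + 180.905ms (3/5)
5. 723.618ms @ 12/5 + 180.905ms (3/5)
6. 904.523ms @ 3 + 904.523ms (3)
7. 1809.045ms @ 6 + 904.523ms (3)
8. 2713.568ms @ 9 + 129.218ms (3/7)
9. 2842.785ms @ 66/7 + 129.218ms (3/7)
10. 2972.003ms @ 69/7 + 129.218ms (3/7)
11. 3101.22ms @ 72/7 + 129.218ms (3/7)
12. 3230.438ms @ 75/7 + 129.218ms (3/7)
13. 3359.655ms @ 78/7 + 129.218ms (3/7)
14. 3488.873ms @ 81/7 + 129.218ms (3/7)
15. 3618.09ms @ 12 + 452.261ms (3/2)
16. 4070.352ms @ 27/2 + 452.261ms (3/2)
17. 4522.613ms @ 15 + 452.261ms (3/2)
18. 4974.874ms @ 33/2 + 452.261ms (3/2)

note 16 onset = 27/2b = 4070.352ms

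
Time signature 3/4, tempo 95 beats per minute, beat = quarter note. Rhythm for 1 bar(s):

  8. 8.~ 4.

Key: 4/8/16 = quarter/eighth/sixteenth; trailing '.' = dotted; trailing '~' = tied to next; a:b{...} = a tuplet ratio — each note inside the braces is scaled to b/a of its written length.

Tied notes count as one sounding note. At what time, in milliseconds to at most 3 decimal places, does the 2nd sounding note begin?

note 2 onset = 3/4b = 473.684ms

1. 0.0ms @ 0 + 473.684ms (3/4)
2. 473.684ms @ 3/4 + 1421.053ms (9/4)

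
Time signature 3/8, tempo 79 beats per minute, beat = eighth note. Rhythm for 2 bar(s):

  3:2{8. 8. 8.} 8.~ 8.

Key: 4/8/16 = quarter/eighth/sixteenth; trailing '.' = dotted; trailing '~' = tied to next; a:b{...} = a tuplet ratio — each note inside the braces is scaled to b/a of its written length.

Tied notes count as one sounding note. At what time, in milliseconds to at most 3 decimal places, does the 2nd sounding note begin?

note 2 onset = 1b = 759.494ms

1. 0.0ms @ 0 + 759.494ms (1)
2. 759.494ms @ 1 + 759.494ms (1)
3. 1518.987ms @ 2 + 759.494ms (1)
4. 2278.481ms @ 3 + 2278.481ms (3)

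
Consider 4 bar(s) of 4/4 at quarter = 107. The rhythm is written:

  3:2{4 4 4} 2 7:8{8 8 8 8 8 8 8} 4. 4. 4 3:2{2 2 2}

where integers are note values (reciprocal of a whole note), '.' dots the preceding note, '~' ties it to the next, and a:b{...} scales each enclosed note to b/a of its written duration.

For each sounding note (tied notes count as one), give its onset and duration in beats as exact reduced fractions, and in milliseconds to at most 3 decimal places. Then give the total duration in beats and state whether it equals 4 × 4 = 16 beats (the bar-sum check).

1) 0.0ms=0b +373.832ms=2/3b
2) 373.832ms=2/3b +373.832ms=2/3b
3) 747.664ms=4/3b +373.832ms=2/3b
4) 1121.495ms=2b +1121.495ms=2b
5) 2242.991ms=4b +320.427ms=4/7b
6) 2563.418ms=32/7b +320.427ms=4/7b
7) 2883.845ms=36/7b +320.427ms=4/7b
8) 3204.272ms=40/7b +320.427ms=4/7b
9) 3524.7ms=44/7b +320.427ms=4/7b
10) 3845.127ms=48/7b +320.427ms=4/7b
11) 4165.554ms=52/7b +320.427ms=4/7b
12) 4485.981ms=8b +841.121ms=3/2b
13) 5327.103ms=19/2b +841.121ms=3/2b
14) 6168.224ms=11b +560.748ms=1b
15) 6728.972ms=12b +747.664ms=4/3b
16) 7476.636ms=40/3b +747.664ms=4/3b
17) 8224.299ms=44/3b +747.664ms=4/3b
Σ=16b of 16 (107bpm 4/4) — PASS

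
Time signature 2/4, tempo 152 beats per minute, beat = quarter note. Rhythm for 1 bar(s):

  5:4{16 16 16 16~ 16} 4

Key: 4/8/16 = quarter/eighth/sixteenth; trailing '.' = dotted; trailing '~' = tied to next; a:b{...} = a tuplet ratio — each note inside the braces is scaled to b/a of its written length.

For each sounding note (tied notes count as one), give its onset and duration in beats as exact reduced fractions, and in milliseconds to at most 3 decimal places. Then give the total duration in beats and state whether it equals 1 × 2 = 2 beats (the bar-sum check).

1) 0.0ms=0b +78.947ms=1/5b
2) 78.947ms=1/5b +78.947ms=1/5b
3) 157.895ms=2/5b +78.947ms=1/5b
4) 236.842ms=3/5b +157.895ms=2/5b
5) 394.737ms=1b +394.737ms=1b
Σ=2b of 2 (152bpm 2/4) — PASS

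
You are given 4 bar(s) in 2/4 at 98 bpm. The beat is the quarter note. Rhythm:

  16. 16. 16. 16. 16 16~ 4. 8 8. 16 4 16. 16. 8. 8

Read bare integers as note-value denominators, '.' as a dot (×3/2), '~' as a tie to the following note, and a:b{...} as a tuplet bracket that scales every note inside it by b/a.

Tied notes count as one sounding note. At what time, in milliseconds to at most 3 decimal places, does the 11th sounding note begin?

note 11 onset = 6b = 3673.469ms

1. 0.0ms @ 0 + 229.592ms (3/8)
2. 229.592ms @ 3/8 + 229.592ms (3/8)
3. 459.184ms @ 3/4 + 229.592ms (3/8)
4. 688.776ms @ 9/8 + 229.592ms (3/8)
5. 918.367ms @ 3/2 + 153.061ms (1/4)
6. 1071.429ms @ 7/4 + 1071.429ms (7/4)
7. 2142.857ms @ 7/2 + 306.122ms (1/2)
8. 2448.98ms @ 4 + 459.184ms (3/4)
9. 2908.163ms @ 19/4 + 153.061ms (1/4)
10. 3061.224ms @ 5 + 612.245ms (1)
11. 3673.469ms @ 6 + 229.592ms (3/8)
12. 3903.061ms @ 51/8 + 229.592ms (3/8)
13. 4132.653ms @ 27/4 + 459.184ms (3/4)
14. 4591.837ms @ 15/2 + 306.122ms (1/2)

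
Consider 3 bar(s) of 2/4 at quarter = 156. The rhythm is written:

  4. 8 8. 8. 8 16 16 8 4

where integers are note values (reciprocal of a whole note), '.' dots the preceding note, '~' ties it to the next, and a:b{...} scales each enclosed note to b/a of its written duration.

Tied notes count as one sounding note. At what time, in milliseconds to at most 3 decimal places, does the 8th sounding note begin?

1. 0.0ms @ 0 + 576.923ms (3/2)
2. 576.923ms @ 3/2 + 192.308ms (1/2)
3. 769.231ms @ 2 + 288.462ms (3/4)
4. 1057.692ms @ 11/4 + 288.462ms (3/4)
5. 1346.154ms @ 7/2 + 192.308ms (1/2)
6. 1538.462ms @ 4 + 96.154ms (1/4)
7. 1634.615ms @ 17/4 + 96.154ms (1/4)
8. 1730.769ms @ 9/2 + 192.308ms (1/2)
9. 1923.077ms @ 5 + 384.615ms (1)

note 8 onset = 9/2b = 1730.769ms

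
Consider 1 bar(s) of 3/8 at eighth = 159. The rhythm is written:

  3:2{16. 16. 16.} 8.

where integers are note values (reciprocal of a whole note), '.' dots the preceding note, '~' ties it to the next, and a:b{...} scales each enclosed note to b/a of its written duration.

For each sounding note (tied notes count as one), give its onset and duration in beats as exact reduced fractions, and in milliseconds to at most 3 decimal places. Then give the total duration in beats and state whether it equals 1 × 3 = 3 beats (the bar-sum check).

1) 0.0ms=0b +188.679ms=1/2b
2) 188.679ms=1/2b +188.679ms=1/2b
3) 377.358ms=1b +188.679ms=1/2b
4) 566.038ms=3/2b +566.038ms=3/2b
Σ=3b of 3 (159bpm 3/8) — PASS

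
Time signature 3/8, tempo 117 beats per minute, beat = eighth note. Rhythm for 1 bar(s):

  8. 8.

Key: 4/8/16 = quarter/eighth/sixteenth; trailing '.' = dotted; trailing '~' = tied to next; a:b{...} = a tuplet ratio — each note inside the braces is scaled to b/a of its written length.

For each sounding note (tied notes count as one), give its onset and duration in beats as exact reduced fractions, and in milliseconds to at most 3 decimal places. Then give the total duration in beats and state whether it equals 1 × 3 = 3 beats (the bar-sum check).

1) 0.0ms=0b +769.231ms=3/2b
2) 769.231ms=3/2b +769.231ms=3/2b
Σ=3b of 3 (117bpm 3/8) — PASS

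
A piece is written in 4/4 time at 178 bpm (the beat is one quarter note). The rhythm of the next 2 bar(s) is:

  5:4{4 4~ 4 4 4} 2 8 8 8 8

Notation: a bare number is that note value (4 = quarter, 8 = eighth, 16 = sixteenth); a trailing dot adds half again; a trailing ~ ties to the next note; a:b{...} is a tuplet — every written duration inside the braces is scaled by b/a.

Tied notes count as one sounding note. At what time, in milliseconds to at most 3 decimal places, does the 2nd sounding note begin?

1. 0.0ms @ 0 + 269.663ms (4/5)
2. 269.663ms @ 4/5 + 539.326ms (8/5)
3. 808.989ms @ 12/5 + 269.663ms (4/5)
4. 1078.652ms @ 16/5 + 269.663ms (4/5)
5. 1348.315ms @ 4 + 674.157ms (2)
6. 2022.472ms @ 6 + 168.539ms (1/2)
7. 2191.011ms @ 13/2 + 168.539ms (1/2)
8. 2359.551ms @ 7 + 168.539ms (1/2)
9. 2528.09ms @ 15/2 + 168.539ms (1/2)

note 2 onset = 4/5b = 269.663ms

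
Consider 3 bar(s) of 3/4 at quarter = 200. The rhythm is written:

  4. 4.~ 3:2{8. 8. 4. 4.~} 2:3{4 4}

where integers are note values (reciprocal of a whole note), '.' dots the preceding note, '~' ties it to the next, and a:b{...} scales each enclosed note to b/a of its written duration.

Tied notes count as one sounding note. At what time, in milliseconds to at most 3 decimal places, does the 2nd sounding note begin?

1. 0.0ms @ 0 + 450.0ms (3/2)
2. 450.0ms @ 3/2 + 600.0ms (2)
3. 1050.0ms @ 7/2 + 150.0ms (1/2)
4. 1200.0ms @ 4 + 300.0ms (1)
5. 1500.0ms @ 5 + 750.0ms (5/2)
6. 2250.0ms @ 15/2 + 450.0ms (3/2)

note 2 onset = 3/2b = 450.0ms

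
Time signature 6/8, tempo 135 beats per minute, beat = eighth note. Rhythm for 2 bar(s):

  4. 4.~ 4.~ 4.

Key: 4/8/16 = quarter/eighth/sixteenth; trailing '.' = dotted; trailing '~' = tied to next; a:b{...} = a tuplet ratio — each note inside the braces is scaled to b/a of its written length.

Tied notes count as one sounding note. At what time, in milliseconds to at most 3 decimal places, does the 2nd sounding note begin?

note 2 onset = 3b = 1333.333ms

1. 0.0ms @ 0 + 1333.333ms (3)
2. 1333.333ms @ 3 + 4000.0ms (9)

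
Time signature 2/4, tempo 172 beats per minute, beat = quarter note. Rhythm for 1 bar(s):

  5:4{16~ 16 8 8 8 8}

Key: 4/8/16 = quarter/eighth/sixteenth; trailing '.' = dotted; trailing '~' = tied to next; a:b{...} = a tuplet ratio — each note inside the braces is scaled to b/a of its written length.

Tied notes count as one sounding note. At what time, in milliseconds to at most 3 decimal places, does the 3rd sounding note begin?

note 3 onset = 4/5b = 279.07ms

1. 0.0ms @ 0 + 139.535ms (2/5)
2. 139.535ms @ 2/5 + 139.535ms (2/5)
3. 279.07ms @ 4/5 + 139.535ms (2/5)
4. 418.605ms @ 6/5 + 139.535ms (2/5)
5. 558.14ms @ 8/5 + 139.535ms (2/5)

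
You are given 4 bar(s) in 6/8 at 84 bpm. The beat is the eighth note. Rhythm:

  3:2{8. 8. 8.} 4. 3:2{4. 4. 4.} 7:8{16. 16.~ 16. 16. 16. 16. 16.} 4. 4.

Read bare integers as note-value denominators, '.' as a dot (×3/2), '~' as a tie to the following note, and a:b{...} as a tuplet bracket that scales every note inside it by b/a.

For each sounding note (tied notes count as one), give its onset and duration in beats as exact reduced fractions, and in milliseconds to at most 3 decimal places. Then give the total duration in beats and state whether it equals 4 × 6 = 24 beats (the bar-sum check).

1) 0.0ms=0b +714.286ms=1b
2) 714.286ms=1b +714.286ms=1b
3) 1428.571ms=2b +714.286ms=1b
4) 2142.857ms=3b +2142.857ms=3b
5) 4285.714ms=6b +1428.571ms=2b
6) 5714.286ms=8b +1428.571ms=2b
7) 7142.857ms=10b +1428.571ms=2b
8) 8571.429ms=12b +612.245ms=6/7b
9) 9183.673ms=90/7b +1224.49ms=12/7b
10) 10408.163ms=102/7b +612.245ms=6/7b
11) 11020.408ms=108/7b +612.245ms=6/7b
12) 11632.653ms=114/7b +612.245ms=6/7b
13) 12244.898ms=120/7b +612.245ms=6/7b
14) 12857.143ms=18b +2142.857ms=3b
15) 15000.0ms=21b +2142.857ms=3b
Σ=24b of 24 (84bpm 6/8) — PASS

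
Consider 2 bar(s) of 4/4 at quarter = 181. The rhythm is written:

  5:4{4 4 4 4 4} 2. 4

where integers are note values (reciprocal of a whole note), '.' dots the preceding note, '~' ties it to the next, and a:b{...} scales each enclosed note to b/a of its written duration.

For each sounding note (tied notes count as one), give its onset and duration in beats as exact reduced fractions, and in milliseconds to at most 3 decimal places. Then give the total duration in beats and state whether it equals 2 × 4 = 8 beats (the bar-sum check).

1) 0.0ms=0b +265.193ms=4/5b
2) 265.193ms=4/5b +265.193ms=4/5b
3) 530.387ms=8/5b +265.193ms=4/5b
4) 795.58ms=12/5b +265.193ms=4/5b
5) 1060.773ms=16/5b +265.193ms=4/5b
6) 1325.967ms=4b +994.475ms=3b
7) 2320.442ms=7b +331.492ms=1b
Σ=8b of 8 (181bpm 4/4) — PASS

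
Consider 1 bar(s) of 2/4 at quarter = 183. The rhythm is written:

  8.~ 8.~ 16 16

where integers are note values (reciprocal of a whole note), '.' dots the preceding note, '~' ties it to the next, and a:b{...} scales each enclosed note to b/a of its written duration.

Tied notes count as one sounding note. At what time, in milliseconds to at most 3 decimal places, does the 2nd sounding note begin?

note 2 onset = 7/4b = 573.77ms

1. 0.0ms @ 0 + 573.77ms (7/4)
2. 573.77ms @ 7/4 + 81.967ms (1/4)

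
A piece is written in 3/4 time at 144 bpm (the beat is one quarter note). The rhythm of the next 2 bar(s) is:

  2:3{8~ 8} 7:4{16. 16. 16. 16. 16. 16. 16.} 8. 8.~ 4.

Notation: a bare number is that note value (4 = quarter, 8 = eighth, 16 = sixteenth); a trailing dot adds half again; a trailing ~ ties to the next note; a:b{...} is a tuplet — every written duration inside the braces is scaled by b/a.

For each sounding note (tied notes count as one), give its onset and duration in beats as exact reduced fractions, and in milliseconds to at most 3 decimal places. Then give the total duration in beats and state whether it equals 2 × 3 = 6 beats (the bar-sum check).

1) 0.0ms=0b +625.0ms=3/2b
2) 625.0ms=3/2b +89.286ms=3/14b
3) 714.286ms=12/7b +89.286ms=3/14b
4) 803.571ms=27/14b +89.286ms=3/14b
5) 892.857ms=15/7b +89.286ms=3/14b
6) 982.143ms=33/14b +89.286ms=3/14b
7) 1071.429ms=18/7b +89.286ms=3/14b
8) 1160.714ms=39/14b +89.286ms=3/14b
9) 1250.0ms=3b +312.5ms=3/4b
10) 1562.5ms=15/4b +937.5ms=9/4b
Σ=6b of 6 (144bpm 3/4) — PASS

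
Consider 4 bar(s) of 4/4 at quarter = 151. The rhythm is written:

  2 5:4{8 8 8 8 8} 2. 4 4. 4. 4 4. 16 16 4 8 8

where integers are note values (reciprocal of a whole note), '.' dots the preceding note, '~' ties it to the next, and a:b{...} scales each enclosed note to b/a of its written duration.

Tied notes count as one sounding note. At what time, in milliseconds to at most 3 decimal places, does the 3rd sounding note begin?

1. 0.0ms @ 0 + 794.702ms (2)
2. 794.702ms @ 2 + 158.94ms (2/5)
3. 953.642ms @ 12/5 + 158.94ms (2/5)
4. 1112.583ms @ 14/5 + 158.94ms (2/5)
5. 1271.523ms @ 16/5 + 158.94ms (2/5)
6. 1430.464ms @ 18/5 + 158.94ms (2/5)
7. 1589.404ms @ 4 + 1192.053ms (3)
8. 2781.457ms @ 7 + 397.351ms (1)
9. 3178.808ms @ 8 + 596.026ms (3/2)
10. 3774.834ms @ 19/2 + 596.026ms (3/2)
11. 4370.861ms @ 11 + 397.351ms (1)
12. 4768.212ms @ 12 + 596.026ms (3/2)
13. 5364.238ms @ 27/2 + 99.338ms (1/4)
14. 5463.576ms @ 55/4 + 99.338ms (1/4)
15. 5562.914ms @ 14 + 397.351ms (1)
16. 5960.265ms @ 15 + 198.675ms (1/2)
17. 6158.94ms @ 31/2 + 198.675ms (1/2)

note 3 onset = 12/5b = 953.642ms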